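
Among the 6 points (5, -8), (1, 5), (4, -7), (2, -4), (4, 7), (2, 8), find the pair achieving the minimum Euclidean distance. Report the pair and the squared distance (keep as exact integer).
Pair = ((5, -8), (4, -7)); squared distance = 2

Compute all C(6, 2) = 15 pairwise squared distances (x_i − x_j)² + (y_i − y_j)². The minimum is 2, attained by the pair ((5, -8), (4, -7)).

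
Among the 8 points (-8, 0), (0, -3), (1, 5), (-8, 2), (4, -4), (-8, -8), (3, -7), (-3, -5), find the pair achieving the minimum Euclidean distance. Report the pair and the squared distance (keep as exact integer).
Pair = ((-8, 0), (-8, 2)); squared distance = 4

Compute all C(8, 2) = 28 pairwise squared distances (x_i − x_j)² + (y_i − y_j)². The minimum is 4, attained by the pair ((-8, 0), (-8, 2)).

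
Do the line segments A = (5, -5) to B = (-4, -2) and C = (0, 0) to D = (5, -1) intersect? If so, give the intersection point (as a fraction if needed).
No (intersection of containing lines falls outside at least one segment)

Parametrize and solve: t = 10/3, s = -5. At least one of these is outside [0, 1], so the segments do not intersect.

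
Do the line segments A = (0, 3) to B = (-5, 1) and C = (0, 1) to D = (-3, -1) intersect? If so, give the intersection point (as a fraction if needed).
No (intersection of containing lines falls outside at least one segment)

Parametrize and solve: t = -3/2, s = -5/2. At least one of these is outside [0, 1], so the segments do not intersect.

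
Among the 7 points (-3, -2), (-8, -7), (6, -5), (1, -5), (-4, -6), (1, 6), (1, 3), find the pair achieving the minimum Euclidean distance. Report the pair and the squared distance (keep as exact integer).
Pair = ((1, 6), (1, 3)); squared distance = 9

Compute all C(7, 2) = 21 pairwise squared distances (x_i − x_j)² + (y_i − y_j)². The minimum is 9, attained by the pair ((1, 6), (1, 3)).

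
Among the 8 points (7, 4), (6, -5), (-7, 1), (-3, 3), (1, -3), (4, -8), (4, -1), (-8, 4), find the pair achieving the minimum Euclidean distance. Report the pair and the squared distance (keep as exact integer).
Pair = ((-7, 1), (-8, 4)); squared distance = 10

Compute all C(8, 2) = 28 pairwise squared distances (x_i − x_j)² + (y_i − y_j)². The minimum is 10, attained by the pair ((-7, 1), (-8, 4)).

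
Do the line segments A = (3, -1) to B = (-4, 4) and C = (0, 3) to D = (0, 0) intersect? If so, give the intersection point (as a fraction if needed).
Yes; intersection at (0, 8/7) (t = 3/7 on AB, s = 13/21 on CD)

Parametrize AB as A + t(B − A) = (3 + -7 t, -1 + 5 t) and CD as C + s(D − C) = (0 + 0 s, 3 + -3 s). Solve the linear system for (t, s). Determinant = -21 ≠ 0, so a unique intersection of the containing lines exists. Solution: t = 3/7, s = 13/21 — both in [0, 1], so the segments cross. Intersection point: (0, 8/7).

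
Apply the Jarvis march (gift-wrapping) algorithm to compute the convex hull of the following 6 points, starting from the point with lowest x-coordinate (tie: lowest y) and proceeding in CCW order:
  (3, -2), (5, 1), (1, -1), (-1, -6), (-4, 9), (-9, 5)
Hull (CCW) = [(-9, 5), (-1, -6), (3, -2), (5, 1), (-4, 9)]

Jarvis march: at each step, from the current hull vertex p, select the next vertex q as the point such that every other point lies strictly to the left of (or on) the directed line p → q. (Equivalently: for every other point r, the cross product (q − p) × (r − p) ≥ 0.)
Starting point (lowest x, tie lowest y): (-9, 5). Wrap until returning to start. Resulting hull: (-9, 5), (-1, -6), (3, -2), (5, 1), (-4, 9).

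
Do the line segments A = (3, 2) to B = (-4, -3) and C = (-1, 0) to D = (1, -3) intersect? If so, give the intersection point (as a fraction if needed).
Yes; intersection at (-19/31, -18/31) (t = 16/31 on AB, s = 6/31 on CD)

Parametrize AB as A + t(B − A) = (3 + -7 t, 2 + -5 t) and CD as C + s(D − C) = (-1 + 2 s, 0 + -3 s). Solve the linear system for (t, s). Determinant = -31 ≠ 0, so a unique intersection of the containing lines exists. Solution: t = 16/31, s = 6/31 — both in [0, 1], so the segments cross. Intersection point: (-19/31, -18/31).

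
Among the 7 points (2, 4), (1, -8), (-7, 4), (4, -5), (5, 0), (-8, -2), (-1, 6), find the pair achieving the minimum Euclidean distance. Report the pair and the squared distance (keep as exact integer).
Pair = ((2, 4), (-1, 6)); squared distance = 13

Compute all C(7, 2) = 21 pairwise squared distances (x_i − x_j)² + (y_i − y_j)². The minimum is 13, attained by the pair ((2, 4), (-1, 6)).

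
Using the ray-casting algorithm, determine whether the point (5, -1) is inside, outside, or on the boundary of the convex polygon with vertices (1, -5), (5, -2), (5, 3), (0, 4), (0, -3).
The point (5, -1) lies on the polygon boundary

Boundary check: the query satisfies the collinearity and bounding-box conditions for some polygon edge, so it lies exactly on the boundary.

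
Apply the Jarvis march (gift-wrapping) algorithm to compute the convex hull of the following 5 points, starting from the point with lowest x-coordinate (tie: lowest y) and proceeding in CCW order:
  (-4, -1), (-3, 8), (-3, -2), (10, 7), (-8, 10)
Hull (CCW) = [(-8, 10), (-4, -1), (-3, -2), (10, 7)]

Jarvis march: at each step, from the current hull vertex p, select the next vertex q as the point such that every other point lies strictly to the left of (or on) the directed line p → q. (Equivalently: for every other point r, the cross product (q − p) × (r − p) ≥ 0.)
Starting point (lowest x, tie lowest y): (-8, 10). Wrap until returning to start. Resulting hull: (-8, 10), (-4, -1), (-3, -2), (10, 7).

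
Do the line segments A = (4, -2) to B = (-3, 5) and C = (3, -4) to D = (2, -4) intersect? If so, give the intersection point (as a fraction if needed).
No (intersection of containing lines falls outside at least one segment)

Parametrize and solve: t = -2/7, s = -3. At least one of these is outside [0, 1], so the segments do not intersect.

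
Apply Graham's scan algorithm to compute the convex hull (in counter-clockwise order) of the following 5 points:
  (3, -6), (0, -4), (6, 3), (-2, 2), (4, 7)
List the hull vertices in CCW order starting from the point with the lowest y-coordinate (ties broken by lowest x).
Hull (CCW) = [(3, -6), (6, 3), (4, 7), (-2, 2), (0, -4)]

Graham scan procedure:
  1. Find the pivot p₀ = point with lowest y (tie → lowest x): (3, -6).
  2. Sort the remaining points by polar angle around p₀.
  3. Walk through sorted points, maintaining a stack; pop the top while the last three entries make a non-left turn (cross product ≤ 0).
  4. Final stack is the convex hull in CCW order: (3, -6), (6, 3), (4, 7), (-2, 2), (0, -4).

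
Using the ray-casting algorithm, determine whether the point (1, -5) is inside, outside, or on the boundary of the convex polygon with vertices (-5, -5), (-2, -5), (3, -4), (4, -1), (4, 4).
The point (1, -5) lies strictly outside the polygon

Cast a horizontal ray to the right from the query point and count how many polygon edges it crosses (each edge strictly once or zero times, handled with the usual half-open convention). 
Parity of crossings → even ⇒ outside.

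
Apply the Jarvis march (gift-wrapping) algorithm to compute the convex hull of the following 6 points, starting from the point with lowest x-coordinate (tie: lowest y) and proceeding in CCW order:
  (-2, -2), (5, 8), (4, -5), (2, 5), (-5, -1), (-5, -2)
Hull (CCW) = [(-5, -2), (4, -5), (5, 8), (-5, -1)]

Jarvis march: at each step, from the current hull vertex p, select the next vertex q as the point such that every other point lies strictly to the left of (or on) the directed line p → q. (Equivalently: for every other point r, the cross product (q − p) × (r − p) ≥ 0.)
Starting point (lowest x, tie lowest y): (-5, -2). Wrap until returning to start. Resulting hull: (-5, -2), (4, -5), (5, 8), (-5, -1).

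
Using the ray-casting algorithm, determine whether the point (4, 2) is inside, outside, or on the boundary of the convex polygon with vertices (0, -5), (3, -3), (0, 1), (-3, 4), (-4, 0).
The point (4, 2) lies strictly outside the polygon

Cast a horizontal ray to the right from the query point and count how many polygon edges it crosses (each edge strictly once or zero times, handled with the usual half-open convention). 
Parity of crossings → even ⇒ outside.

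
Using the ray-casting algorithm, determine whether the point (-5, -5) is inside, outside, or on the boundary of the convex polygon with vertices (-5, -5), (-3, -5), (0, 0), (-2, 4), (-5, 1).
The point (-5, -5) lies on the polygon boundary

Boundary check: the query satisfies the collinearity and bounding-box conditions for some polygon edge, so it lies exactly on the boundary.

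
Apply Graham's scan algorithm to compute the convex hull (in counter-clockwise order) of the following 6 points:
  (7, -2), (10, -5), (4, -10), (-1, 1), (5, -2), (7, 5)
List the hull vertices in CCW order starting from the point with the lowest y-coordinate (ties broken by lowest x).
Hull (CCW) = [(4, -10), (10, -5), (7, 5), (-1, 1)]

Graham scan procedure:
  1. Find the pivot p₀ = point with lowest y (tie → lowest x): (4, -10).
  2. Sort the remaining points by polar angle around p₀.
  3. Walk through sorted points, maintaining a stack; pop the top while the last three entries make a non-left turn (cross product ≤ 0).
  4. Final stack is the convex hull in CCW order: (4, -10), (10, -5), (7, 5), (-1, 1).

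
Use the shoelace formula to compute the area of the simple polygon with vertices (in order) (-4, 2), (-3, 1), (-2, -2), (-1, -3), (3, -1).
Area = 13

Shoelace formula: Area = (1/2) |Σ_i (x_i · y_{i+1} − x_{i+1} · y_i)| (indices mod n). Compute each cross term:
  (-4)(1) − (-3)(2) = 2
  (-3)(-2) − (-2)(1) = 8
  (-2)(-3) − (-1)(-2) = 4
  (-1)(-1) − (3)(-3) = 10
  (3)(2) − (-4)(-1) = 2
Sum = 26, so (signed) Area = 26/2 = 13, |Area| = 13.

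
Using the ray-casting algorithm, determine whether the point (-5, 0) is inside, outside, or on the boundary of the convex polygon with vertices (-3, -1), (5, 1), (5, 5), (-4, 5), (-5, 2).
The point (-5, 0) lies strictly outside the polygon

Cast a horizontal ray to the right from the query point and count how many polygon edges it crosses (each edge strictly once or zero times, handled with the usual half-open convention). 
Parity of crossings → even ⇒ outside.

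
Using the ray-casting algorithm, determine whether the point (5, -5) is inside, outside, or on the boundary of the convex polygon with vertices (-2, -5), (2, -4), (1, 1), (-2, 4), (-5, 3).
The point (5, -5) lies strictly outside the polygon

Cast a horizontal ray to the right from the query point and count how many polygon edges it crosses (each edge strictly once or zero times, handled with the usual half-open convention). 
Parity of crossings → even ⇒ outside.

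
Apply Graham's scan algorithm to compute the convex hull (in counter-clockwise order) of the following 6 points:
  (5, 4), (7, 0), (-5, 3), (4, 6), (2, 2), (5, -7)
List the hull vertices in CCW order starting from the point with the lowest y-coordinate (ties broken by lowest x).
Hull (CCW) = [(5, -7), (7, 0), (4, 6), (-5, 3)]

Graham scan procedure:
  1. Find the pivot p₀ = point with lowest y (tie → lowest x): (5, -7).
  2. Sort the remaining points by polar angle around p₀.
  3. Walk through sorted points, maintaining a stack; pop the top while the last three entries make a non-left turn (cross product ≤ 0).
  4. Final stack is the convex hull in CCW order: (5, -7), (7, 0), (4, 6), (-5, 3).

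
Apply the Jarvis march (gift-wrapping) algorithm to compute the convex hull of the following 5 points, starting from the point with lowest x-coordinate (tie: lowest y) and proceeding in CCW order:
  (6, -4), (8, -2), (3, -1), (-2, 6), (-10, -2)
Hull (CCW) = [(-10, -2), (6, -4), (8, -2), (-2, 6)]

Jarvis march: at each step, from the current hull vertex p, select the next vertex q as the point such that every other point lies strictly to the left of (or on) the directed line p → q. (Equivalently: for every other point r, the cross product (q − p) × (r − p) ≥ 0.)
Starting point (lowest x, tie lowest y): (-10, -2). Wrap until returning to start. Resulting hull: (-10, -2), (6, -4), (8, -2), (-2, 6).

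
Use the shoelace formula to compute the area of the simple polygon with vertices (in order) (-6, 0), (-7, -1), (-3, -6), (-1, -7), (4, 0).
Area = 44

Shoelace formula: Area = (1/2) |Σ_i (x_i · y_{i+1} − x_{i+1} · y_i)| (indices mod n). Compute each cross term:
  (-6)(-1) − (-7)(0) = 6
  (-7)(-6) − (-3)(-1) = 39
  (-3)(-7) − (-1)(-6) = 15
  (-1)(0) − (4)(-7) = 28
  (4)(0) − (-6)(0) = 0
Sum = 88, so (signed) Area = 88/2 = 44, |Area| = 44.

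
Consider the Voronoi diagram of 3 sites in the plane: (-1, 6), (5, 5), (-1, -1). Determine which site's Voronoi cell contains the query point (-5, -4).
Nearest site = (-1, -1)

The Voronoi cell of site s contains exactly those query points closer to s than to any other site. Compute squared distances from q = (-5, -4) to each site:
  (-1 − -5)² + (-1 − -4)² = 25
  (-1 − -5)² + (6 − -4)² = 116
  (5 − -5)² + (5 − -4)² = 181
Minimum is attained by (-1, -1), so q lies in its Voronoi cell.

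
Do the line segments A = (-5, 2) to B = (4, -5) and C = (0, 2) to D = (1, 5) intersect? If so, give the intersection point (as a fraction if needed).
No (intersection of containing lines falls outside at least one segment)

Parametrize and solve: t = 15/34, s = -35/34. At least one of these is outside [0, 1], so the segments do not intersect.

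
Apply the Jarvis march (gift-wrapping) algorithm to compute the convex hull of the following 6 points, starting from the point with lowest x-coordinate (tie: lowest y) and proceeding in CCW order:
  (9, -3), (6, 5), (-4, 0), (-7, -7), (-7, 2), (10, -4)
Hull (CCW) = [(-7, -7), (10, -4), (6, 5), (-7, 2)]

Jarvis march: at each step, from the current hull vertex p, select the next vertex q as the point such that every other point lies strictly to the left of (or on) the directed line p → q. (Equivalently: for every other point r, the cross product (q − p) × (r − p) ≥ 0.)
Starting point (lowest x, tie lowest y): (-7, -7). Wrap until returning to start. Resulting hull: (-7, -7), (10, -4), (6, 5), (-7, 2).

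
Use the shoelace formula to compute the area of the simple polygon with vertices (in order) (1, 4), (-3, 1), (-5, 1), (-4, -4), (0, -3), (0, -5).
Area = 28

Shoelace formula: Area = (1/2) |Σ_i (x_i · y_{i+1} − x_{i+1} · y_i)| (indices mod n). Compute each cross term:
  (1)(1) − (-3)(4) = 13
  (-3)(1) − (-5)(1) = 2
  (-5)(-4) − (-4)(1) = 24
  (-4)(-3) − (0)(-4) = 12
  (0)(-5) − (0)(-3) = 0
  (0)(4) − (1)(-5) = 5
Sum = 56, so (signed) Area = 56/2 = 28, |Area| = 28.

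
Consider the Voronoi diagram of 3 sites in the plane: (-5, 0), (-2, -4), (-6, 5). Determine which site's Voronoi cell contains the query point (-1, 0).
Nearest site = (-5, 0)

The Voronoi cell of site s contains exactly those query points closer to s than to any other site. Compute squared distances from q = (-1, 0) to each site:
  (-5 − -1)² + (0 − 0)² = 16
  (-2 − -1)² + (-4 − 0)² = 17
  (-6 − -1)² + (5 − 0)² = 50
Minimum is attained by (-5, 0), so q lies in its Voronoi cell.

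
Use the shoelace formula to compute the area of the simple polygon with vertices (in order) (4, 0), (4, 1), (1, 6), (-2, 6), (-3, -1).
Area = 69/2

Shoelace formula: Area = (1/2) |Σ_i (x_i · y_{i+1} − x_{i+1} · y_i)| (indices mod n). Compute each cross term:
  (4)(1) − (4)(0) = 4
  (4)(6) − (1)(1) = 23
  (1)(6) − (-2)(6) = 18
  (-2)(-1) − (-3)(6) = 20
  (-3)(0) − (4)(-1) = 4
Sum = 69, so (signed) Area = 69/2 = 69/2, |Area| = 69/2.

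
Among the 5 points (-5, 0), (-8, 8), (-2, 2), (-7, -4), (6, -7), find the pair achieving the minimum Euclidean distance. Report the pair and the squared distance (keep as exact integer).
Pair = ((-5, 0), (-2, 2)); squared distance = 13

Compute all C(5, 2) = 10 pairwise squared distances (x_i − x_j)² + (y_i − y_j)². The minimum is 13, attained by the pair ((-5, 0), (-2, 2)).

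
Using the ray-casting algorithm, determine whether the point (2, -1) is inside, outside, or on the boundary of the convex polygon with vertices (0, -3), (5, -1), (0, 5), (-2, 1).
The point (2, -1) lies strictly inside the polygon

Cast a horizontal ray to the right from the query point and count how many polygon edges it crosses (each edge strictly once or zero times, handled with the usual half-open convention). 
Parity of crossings → odd ⇒ inside.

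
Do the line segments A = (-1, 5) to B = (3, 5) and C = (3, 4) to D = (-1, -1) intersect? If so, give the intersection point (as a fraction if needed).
No (intersection of containing lines falls outside at least one segment)

Parametrize and solve: t = 6/5, s = -1/5. At least one of these is outside [0, 1], so the segments do not intersect.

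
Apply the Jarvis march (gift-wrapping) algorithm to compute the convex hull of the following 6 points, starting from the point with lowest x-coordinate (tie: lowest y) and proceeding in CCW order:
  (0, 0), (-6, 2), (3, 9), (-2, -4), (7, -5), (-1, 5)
Hull (CCW) = [(-6, 2), (-2, -4), (7, -5), (3, 9)]

Jarvis march: at each step, from the current hull vertex p, select the next vertex q as the point such that every other point lies strictly to the left of (or on) the directed line p → q. (Equivalently: for every other point r, the cross product (q − p) × (r − p) ≥ 0.)
Starting point (lowest x, tie lowest y): (-6, 2). Wrap until returning to start. Resulting hull: (-6, 2), (-2, -4), (7, -5), (3, 9).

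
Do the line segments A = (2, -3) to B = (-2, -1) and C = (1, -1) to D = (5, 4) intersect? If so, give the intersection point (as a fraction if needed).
No (intersection of containing lines falls outside at least one segment)

Parametrize and solve: t = 13/28, s = -3/14. At least one of these is outside [0, 1], so the segments do not intersect.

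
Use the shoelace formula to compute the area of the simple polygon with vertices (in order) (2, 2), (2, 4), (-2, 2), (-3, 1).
Area = 6

Shoelace formula: Area = (1/2) |Σ_i (x_i · y_{i+1} − x_{i+1} · y_i)| (indices mod n). Compute each cross term:
  (2)(4) − (2)(2) = 4
  (2)(2) − (-2)(4) = 12
  (-2)(1) − (-3)(2) = 4
  (-3)(2) − (2)(1) = -8
Sum = 12, so (signed) Area = 12/2 = 6, |Area| = 6.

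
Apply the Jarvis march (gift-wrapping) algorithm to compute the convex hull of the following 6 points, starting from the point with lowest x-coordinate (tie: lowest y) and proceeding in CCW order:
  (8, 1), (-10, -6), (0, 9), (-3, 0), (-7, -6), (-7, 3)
Hull (CCW) = [(-10, -6), (-7, -6), (8, 1), (0, 9), (-7, 3)]

Jarvis march: at each step, from the current hull vertex p, select the next vertex q as the point such that every other point lies strictly to the left of (or on) the directed line p → q. (Equivalently: for every other point r, the cross product (q − p) × (r − p) ≥ 0.)
Starting point (lowest x, tie lowest y): (-10, -6). Wrap until returning to start. Resulting hull: (-10, -6), (-7, -6), (8, 1), (0, 9), (-7, 3).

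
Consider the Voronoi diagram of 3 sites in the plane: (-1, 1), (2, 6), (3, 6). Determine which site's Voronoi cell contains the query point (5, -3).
Nearest site = (-1, 1)

The Voronoi cell of site s contains exactly those query points closer to s than to any other site. Compute squared distances from q = (5, -3) to each site:
  (-1 − 5)² + (1 − -3)² = 52
  (3 − 5)² + (6 − -3)² = 85
  (2 − 5)² + (6 − -3)² = 90
Minimum is attained by (-1, 1), so q lies in its Voronoi cell.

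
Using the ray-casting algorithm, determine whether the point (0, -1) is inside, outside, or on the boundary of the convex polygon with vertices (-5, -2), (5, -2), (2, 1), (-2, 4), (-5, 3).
The point (0, -1) lies strictly inside the polygon

Cast a horizontal ray to the right from the query point and count how many polygon edges it crosses (each edge strictly once or zero times, handled with the usual half-open convention). 
Parity of crossings → odd ⇒ inside.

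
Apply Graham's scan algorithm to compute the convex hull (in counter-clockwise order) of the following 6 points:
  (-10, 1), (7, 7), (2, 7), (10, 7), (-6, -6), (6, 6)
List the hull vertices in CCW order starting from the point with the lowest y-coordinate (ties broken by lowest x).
Hull (CCW) = [(-6, -6), (10, 7), (2, 7), (-10, 1)]

Graham scan procedure:
  1. Find the pivot p₀ = point with lowest y (tie → lowest x): (-6, -6).
  2. Sort the remaining points by polar angle around p₀.
  3. Walk through sorted points, maintaining a stack; pop the top while the last three entries make a non-left turn (cross product ≤ 0).
  4. Final stack is the convex hull in CCW order: (-6, -6), (10, 7), (2, 7), (-10, 1).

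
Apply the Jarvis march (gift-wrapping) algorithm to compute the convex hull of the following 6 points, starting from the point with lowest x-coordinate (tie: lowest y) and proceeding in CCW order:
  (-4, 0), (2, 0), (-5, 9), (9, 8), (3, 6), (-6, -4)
Hull (CCW) = [(-6, -4), (2, 0), (9, 8), (-5, 9)]

Jarvis march: at each step, from the current hull vertex p, select the next vertex q as the point such that every other point lies strictly to the left of (or on) the directed line p → q. (Equivalently: for every other point r, the cross product (q − p) × (r − p) ≥ 0.)
Starting point (lowest x, tie lowest y): (-6, -4). Wrap until returning to start. Resulting hull: (-6, -4), (2, 0), (9, 8), (-5, 9).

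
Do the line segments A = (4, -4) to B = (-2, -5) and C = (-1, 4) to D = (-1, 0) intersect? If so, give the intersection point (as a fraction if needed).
No (intersection of containing lines falls outside at least one segment)

Parametrize and solve: t = 5/6, s = 53/24. At least one of these is outside [0, 1], so the segments do not intersect.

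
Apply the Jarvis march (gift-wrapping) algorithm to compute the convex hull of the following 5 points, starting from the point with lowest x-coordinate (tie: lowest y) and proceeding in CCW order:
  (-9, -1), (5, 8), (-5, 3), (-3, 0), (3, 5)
Hull (CCW) = [(-9, -1), (-3, 0), (3, 5), (5, 8), (-5, 3)]

Jarvis march: at each step, from the current hull vertex p, select the next vertex q as the point such that every other point lies strictly to the left of (or on) the directed line p → q. (Equivalently: for every other point r, the cross product (q − p) × (r − p) ≥ 0.)
Starting point (lowest x, tie lowest y): (-9, -1). Wrap until returning to start. Resulting hull: (-9, -1), (-3, 0), (3, 5), (5, 8), (-5, 3).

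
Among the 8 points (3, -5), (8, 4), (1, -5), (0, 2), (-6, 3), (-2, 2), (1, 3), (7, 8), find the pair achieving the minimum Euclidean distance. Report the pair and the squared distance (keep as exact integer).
Pair = ((0, 2), (1, 3)); squared distance = 2

Compute all C(8, 2) = 28 pairwise squared distances (x_i − x_j)² + (y_i − y_j)². The minimum is 2, attained by the pair ((0, 2), (1, 3)).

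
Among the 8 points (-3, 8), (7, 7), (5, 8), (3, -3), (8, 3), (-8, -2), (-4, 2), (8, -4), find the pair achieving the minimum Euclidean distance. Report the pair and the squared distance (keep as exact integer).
Pair = ((7, 7), (5, 8)); squared distance = 5

Compute all C(8, 2) = 28 pairwise squared distances (x_i − x_j)² + (y_i − y_j)². The minimum is 5, attained by the pair ((7, 7), (5, 8)).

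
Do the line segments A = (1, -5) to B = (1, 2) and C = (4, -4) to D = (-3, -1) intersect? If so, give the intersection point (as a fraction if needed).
Yes; intersection at (1, -19/7) (t = 16/49 on AB, s = 3/7 on CD)

Parametrize AB as A + t(B − A) = (1 + 0 t, -5 + 7 t) and CD as C + s(D − C) = (4 + -7 s, -4 + 3 s). Solve the linear system for (t, s). Determinant = -49 ≠ 0, so a unique intersection of the containing lines exists. Solution: t = 16/49, s = 3/7 — both in [0, 1], so the segments cross. Intersection point: (1, -19/7).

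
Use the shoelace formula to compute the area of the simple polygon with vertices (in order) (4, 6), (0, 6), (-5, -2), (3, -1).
Area = 87/2

Shoelace formula: Area = (1/2) |Σ_i (x_i · y_{i+1} − x_{i+1} · y_i)| (indices mod n). Compute each cross term:
  (4)(6) − (0)(6) = 24
  (0)(-2) − (-5)(6) = 30
  (-5)(-1) − (3)(-2) = 11
  (3)(6) − (4)(-1) = 22
Sum = 87, so (signed) Area = 87/2 = 87/2, |Area| = 87/2.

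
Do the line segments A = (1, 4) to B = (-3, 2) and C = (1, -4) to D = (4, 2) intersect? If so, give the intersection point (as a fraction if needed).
No (intersection of containing lines falls outside at least one segment)

Parametrize and solve: t = -4/3, s = 16/9. At least one of these is outside [0, 1], so the segments do not intersect.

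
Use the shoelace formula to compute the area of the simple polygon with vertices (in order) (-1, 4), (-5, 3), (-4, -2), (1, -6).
Area = 63/2

Shoelace formula: Area = (1/2) |Σ_i (x_i · y_{i+1} − x_{i+1} · y_i)| (indices mod n). Compute each cross term:
  (-1)(3) − (-5)(4) = 17
  (-5)(-2) − (-4)(3) = 22
  (-4)(-6) − (1)(-2) = 26
  (1)(4) − (-1)(-6) = -2
Sum = 63, so (signed) Area = 63/2 = 63/2, |Area| = 63/2.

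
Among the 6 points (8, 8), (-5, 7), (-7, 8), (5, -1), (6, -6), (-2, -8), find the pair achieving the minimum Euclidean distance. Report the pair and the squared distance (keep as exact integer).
Pair = ((-5, 7), (-7, 8)); squared distance = 5

Compute all C(6, 2) = 15 pairwise squared distances (x_i − x_j)² + (y_i − y_j)². The minimum is 5, attained by the pair ((-5, 7), (-7, 8)).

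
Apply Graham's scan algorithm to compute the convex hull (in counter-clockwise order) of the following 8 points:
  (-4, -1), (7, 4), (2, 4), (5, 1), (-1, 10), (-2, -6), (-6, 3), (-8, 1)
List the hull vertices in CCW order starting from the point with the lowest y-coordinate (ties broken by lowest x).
Hull (CCW) = [(-2, -6), (5, 1), (7, 4), (-1, 10), (-8, 1)]

Graham scan procedure:
  1. Find the pivot p₀ = point with lowest y (tie → lowest x): (-2, -6).
  2. Sort the remaining points by polar angle around p₀.
  3. Walk through sorted points, maintaining a stack; pop the top while the last three entries make a non-left turn (cross product ≤ 0).
  4. Final stack is the convex hull in CCW order: (-2, -6), (5, 1), (7, 4), (-1, 10), (-8, 1).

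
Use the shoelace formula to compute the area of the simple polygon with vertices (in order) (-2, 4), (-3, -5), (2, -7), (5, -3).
Area = 48

Shoelace formula: Area = (1/2) |Σ_i (x_i · y_{i+1} − x_{i+1} · y_i)| (indices mod n). Compute each cross term:
  (-2)(-5) − (-3)(4) = 22
  (-3)(-7) − (2)(-5) = 31
  (2)(-3) − (5)(-7) = 29
  (5)(4) − (-2)(-3) = 14
Sum = 96, so (signed) Area = 96/2 = 48, |Area| = 48.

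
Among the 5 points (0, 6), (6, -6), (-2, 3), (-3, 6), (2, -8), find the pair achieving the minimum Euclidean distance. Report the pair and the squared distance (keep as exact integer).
Pair = ((0, 6), (-3, 6)); squared distance = 9

Compute all C(5, 2) = 10 pairwise squared distances (x_i − x_j)² + (y_i − y_j)². The minimum is 9, attained by the pair ((0, 6), (-3, 6)).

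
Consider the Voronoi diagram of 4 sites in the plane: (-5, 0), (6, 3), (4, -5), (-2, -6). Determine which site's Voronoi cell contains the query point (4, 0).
Nearest site = (6, 3)

The Voronoi cell of site s contains exactly those query points closer to s than to any other site. Compute squared distances from q = (4, 0) to each site:
  (6 − 4)² + (3 − 0)² = 13
  (4 − 4)² + (-5 − 0)² = 25
  (-2 − 4)² + (-6 − 0)² = 72
  (-5 − 4)² + (0 − 0)² = 81
Minimum is attained by (6, 3), so q lies in its Voronoi cell.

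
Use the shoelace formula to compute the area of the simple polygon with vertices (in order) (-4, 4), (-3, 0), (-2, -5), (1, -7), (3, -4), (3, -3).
Area = 33

Shoelace formula: Area = (1/2) |Σ_i (x_i · y_{i+1} − x_{i+1} · y_i)| (indices mod n). Compute each cross term:
  (-4)(0) − (-3)(4) = 12
  (-3)(-5) − (-2)(0) = 15
  (-2)(-7) − (1)(-5) = 19
  (1)(-4) − (3)(-7) = 17
  (3)(-3) − (3)(-4) = 3
  (3)(4) − (-4)(-3) = 0
Sum = 66, so (signed) Area = 66/2 = 33, |Area| = 33.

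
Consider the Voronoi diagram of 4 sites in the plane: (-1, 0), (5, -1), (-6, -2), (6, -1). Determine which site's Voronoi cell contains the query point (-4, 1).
Nearest site = (-1, 0)

The Voronoi cell of site s contains exactly those query points closer to s than to any other site. Compute squared distances from q = (-4, 1) to each site:
  (-1 − -4)² + (0 − 1)² = 10
  (-6 − -4)² + (-2 − 1)² = 13
  (5 − -4)² + (-1 − 1)² = 85
  (6 − -4)² + (-1 − 1)² = 104
Minimum is attained by (-1, 0), so q lies in its Voronoi cell.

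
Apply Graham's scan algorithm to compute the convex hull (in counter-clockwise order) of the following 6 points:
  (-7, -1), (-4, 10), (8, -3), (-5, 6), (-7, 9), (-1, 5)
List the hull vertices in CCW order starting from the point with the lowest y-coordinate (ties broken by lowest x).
Hull (CCW) = [(8, -3), (-4, 10), (-7, 9), (-7, -1)]

Graham scan procedure:
  1. Find the pivot p₀ = point with lowest y (tie → lowest x): (8, -3).
  2. Sort the remaining points by polar angle around p₀.
  3. Walk through sorted points, maintaining a stack; pop the top while the last three entries make a non-left turn (cross product ≤ 0).
  4. Final stack is the convex hull in CCW order: (8, -3), (-4, 10), (-7, 9), (-7, -1).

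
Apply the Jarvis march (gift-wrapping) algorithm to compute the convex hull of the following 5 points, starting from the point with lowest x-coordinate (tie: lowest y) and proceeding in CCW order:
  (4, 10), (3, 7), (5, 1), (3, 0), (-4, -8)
Hull (CCW) = [(-4, -8), (5, 1), (4, 10)]

Jarvis march: at each step, from the current hull vertex p, select the next vertex q as the point such that every other point lies strictly to the left of (or on) the directed line p → q. (Equivalently: for every other point r, the cross product (q − p) × (r − p) ≥ 0.)
Starting point (lowest x, tie lowest y): (-4, -8). Wrap until returning to start. Resulting hull: (-4, -8), (5, 1), (4, 10).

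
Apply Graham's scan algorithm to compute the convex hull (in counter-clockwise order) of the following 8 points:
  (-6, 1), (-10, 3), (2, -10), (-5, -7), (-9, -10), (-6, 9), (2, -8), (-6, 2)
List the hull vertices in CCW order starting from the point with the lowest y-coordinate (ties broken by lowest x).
Hull (CCW) = [(-9, -10), (2, -10), (2, -8), (-6, 9), (-10, 3)]

Graham scan procedure:
  1. Find the pivot p₀ = point with lowest y (tie → lowest x): (-9, -10).
  2. Sort the remaining points by polar angle around p₀.
  3. Walk through sorted points, maintaining a stack; pop the top while the last three entries make a non-left turn (cross product ≤ 0).
  4. Final stack is the convex hull in CCW order: (-9, -10), (2, -10), (2, -8), (-6, 9), (-10, 3).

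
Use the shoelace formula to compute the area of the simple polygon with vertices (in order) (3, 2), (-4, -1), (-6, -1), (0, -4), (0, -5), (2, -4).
Area = 53/2

Shoelace formula: Area = (1/2) |Σ_i (x_i · y_{i+1} − x_{i+1} · y_i)| (indices mod n). Compute each cross term:
  (3)(-1) − (-4)(2) = 5
  (-4)(-1) − (-6)(-1) = -2
  (-6)(-4) − (0)(-1) = 24
  (0)(-5) − (0)(-4) = 0
  (0)(-4) − (2)(-5) = 10
  (2)(2) − (3)(-4) = 16
Sum = 53, so (signed) Area = 53/2 = 53/2, |Area| = 53/2.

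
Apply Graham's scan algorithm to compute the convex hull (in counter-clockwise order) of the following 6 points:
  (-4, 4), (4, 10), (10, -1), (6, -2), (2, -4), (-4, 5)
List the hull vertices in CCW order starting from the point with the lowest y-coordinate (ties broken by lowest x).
Hull (CCW) = [(2, -4), (10, -1), (4, 10), (-4, 5), (-4, 4)]

Graham scan procedure:
  1. Find the pivot p₀ = point with lowest y (tie → lowest x): (2, -4).
  2. Sort the remaining points by polar angle around p₀.
  3. Walk through sorted points, maintaining a stack; pop the top while the last three entries make a non-left turn (cross product ≤ 0).
  4. Final stack is the convex hull in CCW order: (2, -4), (10, -1), (4, 10), (-4, 5), (-4, 4).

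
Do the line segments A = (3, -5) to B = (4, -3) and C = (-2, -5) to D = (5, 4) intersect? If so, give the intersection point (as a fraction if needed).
No (intersection of containing lines falls outside at least one segment)

Parametrize and solve: t = 9, s = 2. At least one of these is outside [0, 1], so the segments do not intersect.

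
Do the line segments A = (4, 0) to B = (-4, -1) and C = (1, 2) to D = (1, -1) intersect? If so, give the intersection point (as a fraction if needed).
Yes; intersection at (1, -3/8) (t = 3/8 on AB, s = 19/24 on CD)

Parametrize AB as A + t(B − A) = (4 + -8 t, 0 + -1 t) and CD as C + s(D − C) = (1 + 0 s, 2 + -3 s). Solve the linear system for (t, s). Determinant = -24 ≠ 0, so a unique intersection of the containing lines exists. Solution: t = 3/8, s = 19/24 — both in [0, 1], so the segments cross. Intersection point: (1, -3/8).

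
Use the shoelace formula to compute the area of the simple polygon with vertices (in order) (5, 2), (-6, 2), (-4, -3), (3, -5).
Area = 54

Shoelace formula: Area = (1/2) |Σ_i (x_i · y_{i+1} − x_{i+1} · y_i)| (indices mod n). Compute each cross term:
  (5)(2) − (-6)(2) = 22
  (-6)(-3) − (-4)(2) = 26
  (-4)(-5) − (3)(-3) = 29
  (3)(2) − (5)(-5) = 31
Sum = 108, so (signed) Area = 108/2 = 54, |Area| = 54.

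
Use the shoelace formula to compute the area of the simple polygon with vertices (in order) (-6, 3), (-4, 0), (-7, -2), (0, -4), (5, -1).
Area = 77/2

Shoelace formula: Area = (1/2) |Σ_i (x_i · y_{i+1} − x_{i+1} · y_i)| (indices mod n). Compute each cross term:
  (-6)(0) − (-4)(3) = 12
  (-4)(-2) − (-7)(0) = 8
  (-7)(-4) − (0)(-2) = 28
  (0)(-1) − (5)(-4) = 20
  (5)(3) − (-6)(-1) = 9
Sum = 77, so (signed) Area = 77/2 = 77/2, |Area| = 77/2.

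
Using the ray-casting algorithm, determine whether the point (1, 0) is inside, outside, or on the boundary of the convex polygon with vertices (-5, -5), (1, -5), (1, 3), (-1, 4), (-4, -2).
The point (1, 0) lies on the polygon boundary

Boundary check: the query satisfies the collinearity and bounding-box conditions for some polygon edge, so it lies exactly on the boundary.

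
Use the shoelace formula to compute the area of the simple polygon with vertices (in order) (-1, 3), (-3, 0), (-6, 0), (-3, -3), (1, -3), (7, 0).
Area = 81/2

Shoelace formula: Area = (1/2) |Σ_i (x_i · y_{i+1} − x_{i+1} · y_i)| (indices mod n). Compute each cross term:
  (-1)(0) − (-3)(3) = 9
  (-3)(0) − (-6)(0) = 0
  (-6)(-3) − (-3)(0) = 18
  (-3)(-3) − (1)(-3) = 12
  (1)(0) − (7)(-3) = 21
  (7)(3) − (-1)(0) = 21
Sum = 81, so (signed) Area = 81/2 = 81/2, |Area| = 81/2.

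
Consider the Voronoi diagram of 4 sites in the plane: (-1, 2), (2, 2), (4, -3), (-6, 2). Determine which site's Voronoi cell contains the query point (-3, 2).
Nearest site = (-1, 2)

The Voronoi cell of site s contains exactly those query points closer to s than to any other site. Compute squared distances from q = (-3, 2) to each site:
  (-1 − -3)² + (2 − 2)² = 4
  (-6 − -3)² + (2 − 2)² = 9
  (2 − -3)² + (2 − 2)² = 25
  (4 − -3)² + (-3 − 2)² = 74
Minimum is attained by (-1, 2), so q lies in its Voronoi cell.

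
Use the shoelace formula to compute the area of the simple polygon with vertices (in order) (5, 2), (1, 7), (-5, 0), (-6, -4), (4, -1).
Area = 123/2

Shoelace formula: Area = (1/2) |Σ_i (x_i · y_{i+1} − x_{i+1} · y_i)| (indices mod n). Compute each cross term:
  (5)(7) − (1)(2) = 33
  (1)(0) − (-5)(7) = 35
  (-5)(-4) − (-6)(0) = 20
  (-6)(-1) − (4)(-4) = 22
  (4)(2) − (5)(-1) = 13
Sum = 123, so (signed) Area = 123/2 = 123/2, |Area| = 123/2.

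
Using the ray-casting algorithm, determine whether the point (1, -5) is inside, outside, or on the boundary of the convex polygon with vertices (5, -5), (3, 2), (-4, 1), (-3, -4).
The point (1, -5) lies strictly outside the polygon

Cast a horizontal ray to the right from the query point and count how many polygon edges it crosses (each edge strictly once or zero times, handled with the usual half-open convention). 
Parity of crossings → even ⇒ outside.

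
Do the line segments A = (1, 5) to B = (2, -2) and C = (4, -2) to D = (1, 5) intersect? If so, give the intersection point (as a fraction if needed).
Yes; intersection at (1, 5) (t = 0 on AB, s = 1 on CD)

Parametrize AB as A + t(B − A) = (1 + 1 t, 5 + -7 t) and CD as C + s(D − C) = (4 + -3 s, -2 + 7 s). Solve the linear system for (t, s). Determinant = 14 ≠ 0, so a unique intersection of the containing lines exists. Solution: t = 0, s = 1 — both in [0, 1], so the segments cross. Intersection point: (1, 5).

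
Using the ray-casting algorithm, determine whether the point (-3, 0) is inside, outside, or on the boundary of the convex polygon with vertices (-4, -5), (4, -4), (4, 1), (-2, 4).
The point (-3, 0) lies strictly outside the polygon

Cast a horizontal ray to the right from the query point and count how many polygon edges it crosses (each edge strictly once or zero times, handled with the usual half-open convention). 
Parity of crossings → even ⇒ outside.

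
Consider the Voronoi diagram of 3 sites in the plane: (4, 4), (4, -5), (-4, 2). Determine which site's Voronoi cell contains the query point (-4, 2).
Nearest site = (-4, 2)

The Voronoi cell of site s contains exactly those query points closer to s than to any other site. Compute squared distances from q = (-4, 2) to each site:
  (-4 − -4)² + (2 − 2)² = 0
  (4 − -4)² + (4 − 2)² = 68
  (4 − -4)² + (-5 − 2)² = 113
Minimum is attained by (-4, 2), so q lies in its Voronoi cell.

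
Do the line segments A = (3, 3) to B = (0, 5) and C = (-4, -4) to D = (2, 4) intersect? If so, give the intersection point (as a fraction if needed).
Yes; intersection at (11/6, 34/9) (t = 7/18 on AB, s = 35/36 on CD)

Parametrize AB as A + t(B − A) = (3 + -3 t, 3 + 2 t) and CD as C + s(D − C) = (-4 + 6 s, -4 + 8 s). Solve the linear system for (t, s). Determinant = 36 ≠ 0, so a unique intersection of the containing lines exists. Solution: t = 7/18, s = 35/36 — both in [0, 1], so the segments cross. Intersection point: (11/6, 34/9).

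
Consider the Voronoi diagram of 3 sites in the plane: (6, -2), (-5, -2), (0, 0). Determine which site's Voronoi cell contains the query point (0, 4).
Nearest site = (0, 0)

The Voronoi cell of site s contains exactly those query points closer to s than to any other site. Compute squared distances from q = (0, 4) to each site:
  (0 − 0)² + (0 − 4)² = 16
  (-5 − 0)² + (-2 − 4)² = 61
  (6 − 0)² + (-2 − 4)² = 72
Minimum is attained by (0, 0), so q lies in its Voronoi cell.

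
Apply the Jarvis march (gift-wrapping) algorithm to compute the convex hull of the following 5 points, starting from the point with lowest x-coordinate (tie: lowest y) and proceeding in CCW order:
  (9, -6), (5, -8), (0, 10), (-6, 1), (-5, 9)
Hull (CCW) = [(-6, 1), (5, -8), (9, -6), (0, 10), (-5, 9)]

Jarvis march: at each step, from the current hull vertex p, select the next vertex q as the point such that every other point lies strictly to the left of (or on) the directed line p → q. (Equivalently: for every other point r, the cross product (q − p) × (r − p) ≥ 0.)
Starting point (lowest x, tie lowest y): (-6, 1). Wrap until returning to start. Resulting hull: (-6, 1), (5, -8), (9, -6), (0, 10), (-5, 9).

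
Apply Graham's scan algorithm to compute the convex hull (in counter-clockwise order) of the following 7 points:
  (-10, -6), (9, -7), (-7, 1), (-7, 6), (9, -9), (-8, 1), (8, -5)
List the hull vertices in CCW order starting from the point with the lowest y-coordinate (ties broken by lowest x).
Hull (CCW) = [(9, -9), (9, -7), (8, -5), (-7, 6), (-10, -6)]

Graham scan procedure:
  1. Find the pivot p₀ = point with lowest y (tie → lowest x): (9, -9).
  2. Sort the remaining points by polar angle around p₀.
  3. Walk through sorted points, maintaining a stack; pop the top while the last three entries make a non-left turn (cross product ≤ 0).
  4. Final stack is the convex hull in CCW order: (9, -9), (9, -7), (8, -5), (-7, 6), (-10, -6).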